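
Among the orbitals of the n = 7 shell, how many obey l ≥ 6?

The n = 7 shell has l = 0 through 6; check each.
Per l-value: l=6 → 13.
Total orbitals: 13.

13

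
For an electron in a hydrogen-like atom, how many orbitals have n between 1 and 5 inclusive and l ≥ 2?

Treat each shell separately and count matching orbitals:
n=3 → 5; n=4 → 12; n=5 → 21.
Total orbitals: 5 + 12 + 21 = 38.

38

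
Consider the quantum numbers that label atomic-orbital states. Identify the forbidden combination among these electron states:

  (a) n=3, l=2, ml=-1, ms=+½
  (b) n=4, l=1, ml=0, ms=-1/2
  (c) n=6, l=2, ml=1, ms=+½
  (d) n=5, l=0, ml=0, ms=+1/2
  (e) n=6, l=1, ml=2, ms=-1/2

(e)

(e) has |ml| = 2 > l = 1, violating −l ≤ ml ≤ l.
The remaining sets (a), (b), (c), (d) satisfy all four rules.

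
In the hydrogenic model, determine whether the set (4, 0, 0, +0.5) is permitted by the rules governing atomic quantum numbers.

Valid

n = 4 is a positive integer. ℓ = 0 satisfies 0 ≤ ℓ ≤ n−1 = 3. m_ℓ = 0 lies in the range −ℓ … +ℓ (here 0). m_s = +1/2 is one of ±1/2.
All four constraints are satisfied.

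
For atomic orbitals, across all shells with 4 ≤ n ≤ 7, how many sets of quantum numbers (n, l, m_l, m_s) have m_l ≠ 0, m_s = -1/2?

Go shell by shell, enumerating (l, m_l) with m_l ≠ 0:
n=4 → 12; n=5 → 20; n=6 → 30; n=7 → 42.
Orbitals: 12 + 20 + 30 + 42 = 104. With m_s fixed to -1/2 there is one state per orbital, so 104 states.

104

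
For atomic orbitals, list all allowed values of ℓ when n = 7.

0, 1, 2, 3, 4, 5, 6

ℓ is an integer with 0 ≤ ℓ ≤ n−1, so for n = 7: ℓ = 0, 1, 2, 3, 4, 5, 6.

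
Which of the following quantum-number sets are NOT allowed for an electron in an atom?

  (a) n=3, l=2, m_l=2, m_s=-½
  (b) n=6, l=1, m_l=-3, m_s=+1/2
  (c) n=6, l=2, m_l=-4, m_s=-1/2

(b) has |m_l| = 3 > l = 1, violating −l ≤ m_l ≤ l.
(c) has |m_l| = 4 > l = 2, violating −l ≤ m_l ≤ l.
The remaining set (a) satisfies all four rules.

(b) and (c)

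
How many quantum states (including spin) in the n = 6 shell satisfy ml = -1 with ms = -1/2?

5

Go through l = 0, …, 5 (the values permitted for n = 6).
Per l-value: l=1 → 1; l=2 → 1; l=3 → 1; l=4 → 1; l=5 → 1.
Orbitals: 1 + 1 + 1 + 1 + 1 = 5. With ms fixed to a single value there is one state per orbital, giving 5 states.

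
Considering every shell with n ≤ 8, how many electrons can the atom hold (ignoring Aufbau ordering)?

Total orbitals = 1² + 2² + 3² + 4² + 5² + 6² + 7² + 8² = 204. Doubling for spin gives 408 electrons.

408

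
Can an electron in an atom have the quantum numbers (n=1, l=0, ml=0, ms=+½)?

n = 1 is a positive integer. l = 0 satisfies 0 ≤ l ≤ n−1 = 0. ml = 0 lies in the range −l … +l (here 0). ms = +1/2 is one of ±1/2.
All four constraints are satisfied.

Yes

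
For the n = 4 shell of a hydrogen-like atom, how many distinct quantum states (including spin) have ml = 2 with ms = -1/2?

With n = 4 the allowed l are 0, 1, …, 3.
Per l-value: l=2 → 1; l=3 → 1.
Orbitals: 1 + 1 = 2. With ms fixed to a single value there is one state per orbital, giving 2 states.

2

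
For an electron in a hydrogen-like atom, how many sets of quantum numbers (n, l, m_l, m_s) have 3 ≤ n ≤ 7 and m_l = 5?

6

Treat each shell separately and count matching orbitals:
n=6 → 1; n=7 → 2.
Orbitals: 1 + 2 = 3. Including both spin states (m_s = ±1/2) gives 2 × 3 = 6 states.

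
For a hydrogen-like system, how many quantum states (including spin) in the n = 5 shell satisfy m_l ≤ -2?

12

Contributions: l=2 → 1; l=3 → 2; l=4 → 3.
Orbitals: 1 + 2 + 3 = 6. Each orbital carries two spin states, so 6 × 2 = 12 states.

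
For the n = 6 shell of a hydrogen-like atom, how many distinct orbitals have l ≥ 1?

Go through l = 0, …, 5 (the values permitted for n = 6).
Contributions: l=1 → 3; l=2 → 5; l=3 → 7; l=4 → 9; l=5 → 11.
Total orbitals: 3 + 5 + 7 + 9 + 11 = 35.

35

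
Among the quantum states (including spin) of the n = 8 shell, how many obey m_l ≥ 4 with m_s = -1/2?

10

For n = 8, l ranges over 0 … 7.
Orbitals with m_l ≥ 4, by l: l=4 → 1; l=5 → 2; l=6 → 3; l=7 → 4.
Orbitals: 1 + 2 + 3 + 4 = 10. With m_s fixed to a single value there is one state per orbital, giving 10 states.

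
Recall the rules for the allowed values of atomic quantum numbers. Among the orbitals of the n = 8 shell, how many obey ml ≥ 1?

28

With n = 8 the allowed l are 0, 1, …, 7.
The (l, ml) pairs meeting ml ≥ 1 give: l=1 → 1; l=2 → 2; l=3 → 3; l=4 → 4; l=5 → 5; l=6 → 6; l=7 → 7.
Total orbitals: 1 + 2 + 3 + 4 + 5 + 6 + 7 = 28.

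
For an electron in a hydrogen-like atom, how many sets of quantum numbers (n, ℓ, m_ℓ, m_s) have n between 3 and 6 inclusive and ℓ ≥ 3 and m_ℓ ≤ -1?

Treat each shell separately and count matching orbitals:
n=4 → 3; n=5 → 7; n=6 → 12.
Orbitals: 3 + 7 + 12 = 22. Including both spin states (m_s = ±1/2) gives 2 × 22 = 44 states.

44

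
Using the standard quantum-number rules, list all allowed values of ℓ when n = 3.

0, 1, 2

ℓ is an integer with 0 ≤ ℓ ≤ n−1, so for n = 3: ℓ = 0, 1, 2.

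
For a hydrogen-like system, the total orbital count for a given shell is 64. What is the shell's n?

n² = 64 ⇒ n = 8.

n = 8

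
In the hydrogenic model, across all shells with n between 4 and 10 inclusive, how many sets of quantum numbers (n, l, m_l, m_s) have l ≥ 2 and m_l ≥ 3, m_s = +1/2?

84

For each n in the range, tally the orbitals obeying l ≥ 2 and m_l ≥ 3:
n=4 → 1; n=5 → 3; n=6 → 6; n=7 → 10; n=8 → 15; n=9 → 21; n=10 → 28.
Orbitals: 1 + 3 + 6 + 10 + 15 + 21 + 28 = 84. With m_s fixed to +1/2 there is one state per orbital, so 84 states.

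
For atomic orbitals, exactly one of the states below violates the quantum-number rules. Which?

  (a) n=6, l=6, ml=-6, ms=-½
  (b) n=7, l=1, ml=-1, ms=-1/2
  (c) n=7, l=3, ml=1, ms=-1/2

(a) has l = 6 ≥ n = 6, violating 0 ≤ l ≤ n−1.
The remaining sets (b), (c) satisfy all four rules.

(a)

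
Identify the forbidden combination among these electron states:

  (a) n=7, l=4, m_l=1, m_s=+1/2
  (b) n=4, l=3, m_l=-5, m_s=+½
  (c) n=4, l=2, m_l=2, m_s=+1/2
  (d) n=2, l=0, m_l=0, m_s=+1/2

(b)

(b) has |m_l| = 5 > l = 3, violating −l ≤ m_l ≤ l.
The remaining sets (a), (c), (d) satisfy all four rules.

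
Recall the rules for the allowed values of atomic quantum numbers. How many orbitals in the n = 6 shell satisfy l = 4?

For n = 6, l ranges over 0 … 5.
The (l, ml) pairs meeting l = 4 give: l=4 → 9.
Total orbitals: 9.

9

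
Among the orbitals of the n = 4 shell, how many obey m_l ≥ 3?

With n = 4 the allowed l are 0, 1, …, 3.
Per l-value: l=3 → 1.
Total orbitals: 1.

1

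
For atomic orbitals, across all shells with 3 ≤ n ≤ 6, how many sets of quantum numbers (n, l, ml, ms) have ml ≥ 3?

Treat each shell separately and count matching orbitals:
n=4 → 1; n=5 → 3; n=6 → 6.
Orbitals: 1 + 3 + 6 = 10. Including both spin states (ms = ±1/2) gives 2 × 10 = 20 states.

20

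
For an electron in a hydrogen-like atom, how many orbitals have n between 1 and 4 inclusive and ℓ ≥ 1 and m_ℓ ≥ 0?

16

Work shell by shell — for each n, count the (ℓ, m_ℓ) pairs that satisfy ℓ ≥ 1 and m_ℓ ≥ 0:
n=2 → 2; n=3 → 5; n=4 → 9.
Total orbitals: 2 + 5 + 9 = 16.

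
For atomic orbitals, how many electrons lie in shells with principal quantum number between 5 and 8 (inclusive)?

348

Shell n has n² orbitals: 5²=25 + 6²=36 + 7²=49 + 8²=64 = 174 orbitals.
Two spin states per orbital: 2 × 174 = 348 electrons.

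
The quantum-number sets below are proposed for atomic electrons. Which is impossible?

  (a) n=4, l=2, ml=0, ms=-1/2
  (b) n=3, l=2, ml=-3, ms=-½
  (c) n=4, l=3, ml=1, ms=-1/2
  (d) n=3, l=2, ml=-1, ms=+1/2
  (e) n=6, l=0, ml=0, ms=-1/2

(b) has |ml| = 3 > l = 2, violating −l ≤ ml ≤ l.
The remaining sets (a), (c), (d), (e) satisfy all four rules.

(b)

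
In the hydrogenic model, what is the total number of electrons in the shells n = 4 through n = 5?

82

Shell n has n² orbitals: 4²=16 + 5²=25 = 41 orbitals.
Two spin states per orbital: 2 × 41 = 82 electrons.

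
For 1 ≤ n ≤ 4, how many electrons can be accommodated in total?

Total orbitals = 1² + 2² + 3² + 4² = 30. Doubling for spin gives 60 electrons.

60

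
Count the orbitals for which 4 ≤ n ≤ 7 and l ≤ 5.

Work shell by shell — for each n, count the (l, m_l) pairs that satisfy l ≤ 5:
n=4 → 16; n=5 → 25; n=6 → 36; n=7 → 36.
Total orbitals: 16 + 25 + 36 + 36 = 113.

113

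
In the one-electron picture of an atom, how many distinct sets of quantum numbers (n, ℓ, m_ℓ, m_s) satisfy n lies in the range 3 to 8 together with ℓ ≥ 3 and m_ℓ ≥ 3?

Treat each shell separately and count matching orbitals:
n=4 → 1; n=5 → 3; n=6 → 6; n=7 → 10; n=8 → 15.
Orbitals: 1 + 3 + 6 + 10 + 15 = 35. Including both spin states (m_s = ±1/2) gives 2 × 35 = 70 states.

70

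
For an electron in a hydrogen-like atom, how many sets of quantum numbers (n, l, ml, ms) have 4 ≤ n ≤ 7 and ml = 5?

6

Count contributing orbitals for each principal shell:
n=6 → 1; n=7 → 2.
Orbitals: 1 + 2 = 3. Including both spin states (ms = ±1/2) gives 2 × 3 = 6 states.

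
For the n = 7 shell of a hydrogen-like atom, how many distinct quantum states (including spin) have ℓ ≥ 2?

90

With n = 7 the allowed ℓ are 0, 1, …, 6.
Per ℓ-value: ℓ=2 → 5; ℓ=3 → 7; ℓ=4 → 9; ℓ=5 → 11; ℓ=6 → 13.
Orbitals: 5 + 7 + 9 + 11 + 13 = 45. Each orbital carries two spin states, so 45 × 2 = 90 states.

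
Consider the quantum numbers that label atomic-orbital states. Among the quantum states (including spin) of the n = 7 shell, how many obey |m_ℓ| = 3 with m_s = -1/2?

Contributions: ℓ=3 → 2; ℓ=4 → 2; ℓ=5 → 2; ℓ=6 → 2.
Orbitals: 2 + 2 + 2 + 2 = 8. With m_s fixed to a single value there is one state per orbital, giving 8 states.

8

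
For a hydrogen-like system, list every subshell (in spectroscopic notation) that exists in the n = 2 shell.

2s, 2p

For n = 2, l runs from 0 to 1. In spectroscopic notation l = 0,1,2,… ↔ s,p,d,f,g,h,i, so the subshells are 2s, 2p.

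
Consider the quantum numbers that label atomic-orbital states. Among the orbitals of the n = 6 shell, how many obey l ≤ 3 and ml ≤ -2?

3

Go through l = 0, …, 5 (the values permitted for n = 6).
The (l, ml) pairs meeting l ≤ 3 and ml ≤ -2 give: l=2 → 1; l=3 → 2.
Total orbitals: 1 + 2 = 3.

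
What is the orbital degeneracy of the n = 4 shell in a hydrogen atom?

The n = 4 shell contains n² = 4² = 16 orbitals.

16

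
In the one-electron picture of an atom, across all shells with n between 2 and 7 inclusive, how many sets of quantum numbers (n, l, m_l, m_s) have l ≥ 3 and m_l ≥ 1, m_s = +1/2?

Per-shell orbital counts meeting the constraint:
n=4 → 3; n=5 → 7; n=6 → 12; n=7 → 18.
Orbitals: 3 + 7 + 12 + 18 = 40. With m_s fixed to +1/2 there is one state per orbital, so 40 states.

40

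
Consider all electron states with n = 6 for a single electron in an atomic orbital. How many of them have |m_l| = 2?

For n = 6, l ranges over 0 … 5.
Orbitals with |m_l| = 2, by l: l=2 → 2; l=3 → 2; l=4 → 2; l=5 → 2.
Orbitals: 2 + 2 + 2 + 2 = 8. Each orbital carries two spin states, so 8 × 2 = 16 states.

16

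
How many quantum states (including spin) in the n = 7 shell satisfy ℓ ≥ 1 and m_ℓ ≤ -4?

For n = 7, ℓ ranges over 0 … 6.
The (ℓ, m_ℓ) pairs meeting ℓ ≥ 1 and m_ℓ ≤ -4 give: ℓ=4 → 1; ℓ=5 → 2; ℓ=6 → 3.
Orbitals: 1 + 2 + 3 = 6. Each orbital carries two spin states, so 6 × 2 = 12 states.

12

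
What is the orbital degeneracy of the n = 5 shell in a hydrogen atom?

The n = 5 shell contains n² = 5² = 25 orbitals.

25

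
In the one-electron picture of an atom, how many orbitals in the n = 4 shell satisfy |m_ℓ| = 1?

6

For n = 4, ℓ ranges over 0 … 3.
Orbitals with |m_ℓ| = 1, by ℓ: ℓ=1 → 2; ℓ=2 → 2; ℓ=3 → 2.
Total orbitals: 2 + 2 + 2 = 6.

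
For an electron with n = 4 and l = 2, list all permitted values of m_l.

m_l takes every integer from −l to +l. With l = 2 that gives the 5 values -2, -1, 0, 1, 2.

-2, -1, 0, 1, 2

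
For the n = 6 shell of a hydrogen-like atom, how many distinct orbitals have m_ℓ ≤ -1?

With n = 6 the allowed ℓ are 0, 1, …, 5.
Orbitals with m_ℓ ≤ -1, by ℓ: ℓ=1 → 1; ℓ=2 → 2; ℓ=3 → 3; ℓ=4 → 4; ℓ=5 → 5.
Total orbitals: 1 + 2 + 3 + 4 + 5 = 15.

15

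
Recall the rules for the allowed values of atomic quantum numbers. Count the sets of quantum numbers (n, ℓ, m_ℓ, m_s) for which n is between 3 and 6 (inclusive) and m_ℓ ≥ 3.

20

Treat each shell separately and count matching orbitals:
n=4 → 1; n=5 → 3; n=6 → 6.
Orbitals: 1 + 3 + 6 = 10. Including both spin states (m_s = ±1/2) gives 2 × 10 = 20 states.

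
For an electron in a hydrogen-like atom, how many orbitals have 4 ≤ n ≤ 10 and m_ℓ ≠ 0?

Count contributing orbitals for each principal shell:
n=4 → 12; n=5 → 20; n=6 → 30; n=7 → 42; n=8 → 56; n=9 → 72; n=10 → 90.
Total orbitals: 12 + 20 + 30 + 42 + 56 + 72 + 90 = 322.

322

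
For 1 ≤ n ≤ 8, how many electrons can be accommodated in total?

Total orbitals = 1² + 2² + 3² + 4² + 5² + 6² + 7² + 8² = 204. Doubling for spin gives 408 electrons.

408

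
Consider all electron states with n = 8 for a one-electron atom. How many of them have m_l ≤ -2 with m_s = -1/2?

21

The n = 8 shell has l = 0 through 7; check each.
The (l, m_l) pairs meeting m_l ≤ -2 give: l=2 → 1; l=3 → 2; l=4 → 3; l=5 → 4; l=6 → 5; l=7 → 6.
Orbitals: 1 + 2 + 3 + 4 + 5 + 6 = 21. With m_s fixed to a single value there is one state per orbital, giving 21 states.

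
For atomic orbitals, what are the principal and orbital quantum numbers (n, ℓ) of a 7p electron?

The leading integer gives n = 7; the letter 'p' means ℓ = 1.

n = 7, ℓ = 1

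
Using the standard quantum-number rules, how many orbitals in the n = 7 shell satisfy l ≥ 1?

With n = 7 the allowed l are 0, 1, …, 6.
The (l, m_l) pairs meeting l ≥ 1 give: l=1 → 3; l=2 → 5; l=3 → 7; l=4 → 9; l=5 → 11; l=6 → 13.
Total orbitals: 3 + 5 + 7 + 9 + 11 + 13 = 48.

48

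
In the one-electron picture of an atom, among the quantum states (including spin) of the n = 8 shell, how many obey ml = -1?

14

Contributions: l=1 → 1; l=2 → 1; l=3 → 1; l=4 → 1; l=5 → 1; l=6 → 1; l=7 → 1.
Orbitals: 1 + 1 + 1 + 1 + 1 + 1 + 1 = 7. Each orbital carries two spin states, so 7 × 2 = 14 states.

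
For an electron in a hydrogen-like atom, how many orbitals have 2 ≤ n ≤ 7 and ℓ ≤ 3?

77

Work shell by shell — for each n, count the (ℓ, m_ℓ) pairs that satisfy ℓ ≤ 3:
n=2 → 4; n=3 → 9; n=4 → 16; n=5 → 16; n=6 → 16; n=7 → 16.
Total orbitals: 4 + 9 + 16 + 16 + 16 + 16 = 77.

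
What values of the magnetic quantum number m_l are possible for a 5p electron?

The 5p subshell has l = 1, and m_l takes every integer from −l to +l. With l = 1 that gives the 3 values -1, 0, 1.

-1, 0, 1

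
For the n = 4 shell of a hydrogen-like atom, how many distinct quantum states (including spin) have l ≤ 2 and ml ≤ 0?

12

With n = 4 the allowed l are 0, 1, …, 3.
Orbitals with l ≤ 2 and ml ≤ 0, by l: l=0 → 1; l=1 → 2; l=2 → 3.
Orbitals: 1 + 2 + 3 = 6. Each orbital carries two spin states, so 6 × 2 = 12 states.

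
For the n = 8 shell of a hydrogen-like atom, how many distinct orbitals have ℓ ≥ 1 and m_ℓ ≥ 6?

The n = 8 shell has ℓ = 0 through 7; check each.
Contributions: ℓ=6 → 1; ℓ=7 → 2.
Total orbitals: 1 + 2 = 3.

3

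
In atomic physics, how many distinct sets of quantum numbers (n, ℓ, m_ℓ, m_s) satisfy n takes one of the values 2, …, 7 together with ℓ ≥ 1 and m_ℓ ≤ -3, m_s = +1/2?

20

Work shell by shell — for each n, count the (ℓ, m_ℓ) pairs that satisfy ℓ ≥ 1 and m_ℓ ≤ -3:
n=4 → 1; n=5 → 3; n=6 → 6; n=7 → 10.
Orbitals: 1 + 3 + 6 + 10 = 20. With m_s fixed to +1/2 there is one state per orbital, so 20 states.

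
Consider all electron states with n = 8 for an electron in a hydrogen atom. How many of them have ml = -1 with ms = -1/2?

7

Go through l = 0, …, 7 (the values permitted for n = 8).
Contributions: l=1 → 1; l=2 → 1; l=3 → 1; l=4 → 1; l=5 → 1; l=6 → 1; l=7 → 1.
Orbitals: 1 + 1 + 1 + 1 + 1 + 1 + 1 = 7. With ms fixed to a single value there is one state per orbital, giving 7 states.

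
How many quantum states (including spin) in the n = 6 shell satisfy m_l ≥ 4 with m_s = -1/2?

With n = 6 the allowed l are 0, 1, …, 5.
The (l, m_l) pairs meeting m_l ≥ 4 give: l=4 → 1; l=5 → 2.
Orbitals: 1 + 2 = 3. With m_s fixed to a single value there is one state per orbital, giving 3 states.

3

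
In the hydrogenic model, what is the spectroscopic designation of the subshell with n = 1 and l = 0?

l = 0 corresponds to the letter 's', so the subshell is 1s.

1s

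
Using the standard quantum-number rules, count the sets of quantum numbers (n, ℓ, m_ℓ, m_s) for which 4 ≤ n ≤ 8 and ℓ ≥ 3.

290

Count contributing orbitals for each principal shell:
n=4 → 7; n=5 → 16; n=6 → 27; n=7 → 40; n=8 → 55.
Orbitals: 7 + 16 + 27 + 40 + 55 = 145. Including both spin states (m_s = ±1/2) gives 2 × 145 = 290 states.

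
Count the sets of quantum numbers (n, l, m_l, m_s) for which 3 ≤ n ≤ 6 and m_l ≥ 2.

Per-shell orbital counts meeting the constraint:
n=3 → 1; n=4 → 3; n=5 → 6; n=6 → 10.
Orbitals: 1 + 3 + 6 + 10 = 20. Including both spin states (m_s = ±1/2) gives 2 × 20 = 40 states.

40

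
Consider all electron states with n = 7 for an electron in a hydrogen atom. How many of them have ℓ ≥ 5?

48

Contributions: ℓ=5 → 11; ℓ=6 → 13.
Orbitals: 11 + 13 = 24. Each orbital carries two spin states, so 24 × 2 = 48 states.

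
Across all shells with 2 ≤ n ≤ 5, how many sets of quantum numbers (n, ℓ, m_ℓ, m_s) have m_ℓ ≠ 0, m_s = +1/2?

40

For each n in the range, tally the orbitals obeying m_ℓ ≠ 0:
n=2 → 2; n=3 → 6; n=4 → 12; n=5 → 20.
Orbitals: 2 + 6 + 12 + 20 = 40. With m_s fixed to +1/2 there is one state per orbital, so 40 states.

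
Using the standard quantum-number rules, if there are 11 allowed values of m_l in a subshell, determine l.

l = 5

m_l ranges over 2l+1 integers, so 2l+1 = 11 ⇒ l = 5.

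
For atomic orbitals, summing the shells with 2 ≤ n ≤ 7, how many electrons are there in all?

Shell n has n² orbitals: 2²=4 + 3²=9 + 4²=16 + 5²=25 + 6²=36 + 7²=49 = 139 orbitals.
Two spin states per orbital: 2 × 139 = 278 electrons.

278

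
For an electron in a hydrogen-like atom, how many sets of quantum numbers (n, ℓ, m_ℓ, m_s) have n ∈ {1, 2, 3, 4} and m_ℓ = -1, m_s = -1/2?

Per-shell orbital counts meeting the constraint:
n=2 → 1; n=3 → 2; n=4 → 3.
Orbitals: 1 + 2 + 3 = 6. With m_s fixed to -1/2 there is one state per orbital, so 6 states.

6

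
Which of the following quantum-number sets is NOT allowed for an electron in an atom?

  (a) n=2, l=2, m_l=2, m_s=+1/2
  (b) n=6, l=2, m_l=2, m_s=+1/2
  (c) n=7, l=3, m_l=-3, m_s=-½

(a) has l = 2 ≥ n = 2, violating 0 ≤ l ≤ n−1.
The remaining sets (b), (c) satisfy all four rules.

(a)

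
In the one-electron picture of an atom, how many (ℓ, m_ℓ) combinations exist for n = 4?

The n = 4 shell contains n² = 4² = 16 orbitals.

16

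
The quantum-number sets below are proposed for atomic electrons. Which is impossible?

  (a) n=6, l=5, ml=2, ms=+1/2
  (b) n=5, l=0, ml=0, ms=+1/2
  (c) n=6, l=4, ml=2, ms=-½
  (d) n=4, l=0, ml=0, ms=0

(d)

(d) has ms = 0, but an electron's spin must be ±1/2.
The remaining sets (a), (b), (c) satisfy all four rules.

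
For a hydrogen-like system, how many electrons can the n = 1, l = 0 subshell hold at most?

A subshell with l = 0 has 2l+1 = 1 orbital, each holding 2 electrons (spin ±1/2), so 1 × 2 = 2.

2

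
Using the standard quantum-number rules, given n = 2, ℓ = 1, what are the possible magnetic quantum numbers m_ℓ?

m_ℓ takes every integer from −ℓ to +ℓ. With ℓ = 1 that gives the 3 values -1, 0, 1.

-1, 0, 1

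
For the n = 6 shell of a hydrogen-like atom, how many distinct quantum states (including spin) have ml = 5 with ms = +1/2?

Go through l = 0, …, 5 (the values permitted for n = 6).
Orbitals with ml = 5, by l: l=5 → 1.
Orbitals: 1. With ms fixed to a single value there is one state per orbital, giving 1 state.

1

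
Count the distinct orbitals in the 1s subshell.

A subshell has 2l+1 orbitals; with l = 0, that's 1.

1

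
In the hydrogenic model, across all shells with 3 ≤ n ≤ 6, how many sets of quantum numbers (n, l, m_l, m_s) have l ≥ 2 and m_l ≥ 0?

80

Go shell by shell, enumerating (l, m_l) with l ≥ 2 and m_l ≥ 0:
n=3 → 3; n=4 → 7; n=5 → 12; n=6 → 18.
Orbitals: 3 + 7 + 12 + 18 = 40. Including both spin states (m_s = ±1/2) gives 2 × 40 = 80 states.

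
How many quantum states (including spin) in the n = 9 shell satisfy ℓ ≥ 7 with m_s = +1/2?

With n = 9 the allowed ℓ are 0, 1, …, 8.
Contributions: ℓ=7 → 15; ℓ=8 → 17.
Orbitals: 15 + 17 = 32. With m_s fixed to a single value there is one state per orbital, giving 32 states.

32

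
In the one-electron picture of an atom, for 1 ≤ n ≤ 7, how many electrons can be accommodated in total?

280

Total orbitals = 1² + 2² + 3² + 4² + 5² + 6² + 7² = 140. Doubling for spin gives 280 electrons.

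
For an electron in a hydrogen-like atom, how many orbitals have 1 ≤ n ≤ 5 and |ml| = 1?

20

Count contributing orbitals for each principal shell:
n=2 → 2; n=3 → 4; n=4 → 6; n=5 → 8.
Total orbitals: 2 + 4 + 6 + 8 = 20.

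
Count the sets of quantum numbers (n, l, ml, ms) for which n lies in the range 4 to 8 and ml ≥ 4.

40

Work shell by shell — for each n, count the (l, ml) pairs that satisfy ml ≥ 4:
n=5 → 1; n=6 → 3; n=7 → 6; n=8 → 10.
Orbitals: 1 + 3 + 6 + 10 = 20. Including both spin states (ms = ±1/2) gives 2 × 20 = 40 states.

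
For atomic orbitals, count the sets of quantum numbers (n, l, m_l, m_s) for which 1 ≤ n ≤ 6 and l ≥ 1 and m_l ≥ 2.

40

Count contributing orbitals for each principal shell:
n=3 → 1; n=4 → 3; n=5 → 6; n=6 → 10.
Orbitals: 1 + 3 + 6 + 10 = 20. Including both spin states (m_s = ±1/2) gives 2 × 20 = 40 states.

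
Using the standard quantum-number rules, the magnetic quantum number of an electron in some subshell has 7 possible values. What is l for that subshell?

l = 3

m_l ranges over 2l+1 integers, so 2l+1 = 7 ⇒ l = 3.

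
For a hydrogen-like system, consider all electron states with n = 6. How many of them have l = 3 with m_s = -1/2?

The n = 6 shell has l = 0 through 5; check each.
The (l, m_l) pairs meeting l = 3 give: l=3 → 7.
Orbitals: 7. With m_s fixed to a single value there is one state per orbital, giving 7 states.

7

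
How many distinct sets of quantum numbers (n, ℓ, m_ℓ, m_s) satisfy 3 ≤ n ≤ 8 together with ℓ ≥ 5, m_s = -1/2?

74

Go shell by shell, enumerating (ℓ, m_ℓ) with ℓ ≥ 5:
n=6 → 11; n=7 → 24; n=8 → 39.
Orbitals: 11 + 24 + 39 = 74. With m_s fixed to -1/2 there is one state per orbital, so 74 states.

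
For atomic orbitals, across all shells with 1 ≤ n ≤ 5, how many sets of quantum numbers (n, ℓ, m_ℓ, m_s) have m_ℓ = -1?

Treat each shell separately and count matching orbitals:
n=2 → 1; n=3 → 2; n=4 → 3; n=5 → 4.
Orbitals: 1 + 2 + 3 + 4 = 10. Including both spin states (m_s = ±1/2) gives 2 × 10 = 20 states.

20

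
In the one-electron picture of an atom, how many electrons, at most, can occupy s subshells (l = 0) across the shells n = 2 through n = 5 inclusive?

An s subshell (l = 0) exists for every n ≥ 1, so shells n = 2, 3, 4, 5 each contribute one — 4 subshells.
Since each s subshell holds 2(2·0+1) = 2 electrons, the total is 4 × 2 = 8.

8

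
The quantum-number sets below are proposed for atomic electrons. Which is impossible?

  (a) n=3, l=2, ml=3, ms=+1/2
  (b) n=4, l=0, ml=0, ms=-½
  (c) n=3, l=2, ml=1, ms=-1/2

(a) has |ml| = 3 > l = 2, violating −l ≤ ml ≤ l.
The remaining sets (b), (c) satisfy all four rules.

(a)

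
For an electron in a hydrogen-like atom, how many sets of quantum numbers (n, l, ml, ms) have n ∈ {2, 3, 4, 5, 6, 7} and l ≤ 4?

Go shell by shell, enumerating (l, ml) with l ≤ 4:
n=2 → 4; n=3 → 9; n=4 → 16; n=5 → 25; n=6 → 25; n=7 → 25.
Orbitals: 4 + 9 + 16 + 25 + 25 + 25 = 104. Including both spin states (ms = ±1/2) gives 2 × 104 = 208 states.

208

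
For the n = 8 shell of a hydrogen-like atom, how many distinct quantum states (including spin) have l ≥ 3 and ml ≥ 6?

For n = 8, l ranges over 0 … 7.
Orbitals with l ≥ 3 and ml ≥ 6, by l: l=6 → 1; l=7 → 2.
Orbitals: 1 + 2 = 3. Each orbital carries two spin states, so 3 × 2 = 6 states.

6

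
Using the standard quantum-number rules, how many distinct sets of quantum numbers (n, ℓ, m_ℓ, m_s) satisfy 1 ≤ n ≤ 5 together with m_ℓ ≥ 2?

20

Treat each shell separately and count matching orbitals:
n=3 → 1; n=4 → 3; n=5 → 6.
Orbitals: 1 + 3 + 6 = 10. Including both spin states (m_s = ±1/2) gives 2 × 10 = 20 states.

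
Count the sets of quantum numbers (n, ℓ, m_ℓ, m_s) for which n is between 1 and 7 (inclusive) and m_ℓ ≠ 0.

Count contributing orbitals for each principal shell:
n=2 → 2; n=3 → 6; n=4 → 12; n=5 → 20; n=6 → 30; n=7 → 42.
Orbitals: 2 + 6 + 12 + 20 + 30 + 42 = 112. Including both spin states (m_s = ±1/2) gives 2 × 112 = 224 states.

224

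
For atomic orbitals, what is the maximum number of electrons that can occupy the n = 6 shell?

72

A shell holds 2n² electrons: 2 × 6² = 2 × 36 = 72.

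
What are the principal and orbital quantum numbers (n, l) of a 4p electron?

n = 4, l = 1

The leading integer gives n = 4; the letter 'p' means l = 1.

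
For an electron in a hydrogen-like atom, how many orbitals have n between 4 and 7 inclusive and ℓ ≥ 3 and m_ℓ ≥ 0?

50

Work shell by shell — for each n, count the (ℓ, m_ℓ) pairs that satisfy ℓ ≥ 3 and m_ℓ ≥ 0:
n=4 → 4; n=5 → 9; n=6 → 15; n=7 → 22.
Total orbitals: 4 + 9 + 15 + 22 = 50.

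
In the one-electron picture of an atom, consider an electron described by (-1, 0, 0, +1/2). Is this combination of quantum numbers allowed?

The principal quantum number must be a positive integer (n ≥ 1), but here n = -1.

Invalid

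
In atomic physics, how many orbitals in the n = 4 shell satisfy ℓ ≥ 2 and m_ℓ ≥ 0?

For n = 4, ℓ ranges over 0 … 3.
Orbitals with ℓ ≥ 2 and m_ℓ ≥ 0, by ℓ: ℓ=2 → 3; ℓ=3 → 4.
Total orbitals: 3 + 4 = 7.

7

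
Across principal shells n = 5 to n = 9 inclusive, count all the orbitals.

Shell n has n² orbitals: 5²=25 + 6²=36 + 7²=49 + 8²=64 + 9²=81 = 255 orbitals.

255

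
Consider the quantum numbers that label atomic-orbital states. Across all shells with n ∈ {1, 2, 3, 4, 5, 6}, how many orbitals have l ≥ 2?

70

Count contributing orbitals for each principal shell:
n=3 → 5; n=4 → 12; n=5 → 21; n=6 → 32.
Total orbitals: 5 + 12 + 21 + 32 = 70.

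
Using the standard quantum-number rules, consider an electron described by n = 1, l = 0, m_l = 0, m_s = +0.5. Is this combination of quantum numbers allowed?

Allowed

n = 1 is a positive integer. l = 0 satisfies 0 ≤ l ≤ n−1 = 0. m_l = 0 lies in the range −l … +l (here 0). m_s = +1/2 is one of ±1/2.
All four constraints are satisfied.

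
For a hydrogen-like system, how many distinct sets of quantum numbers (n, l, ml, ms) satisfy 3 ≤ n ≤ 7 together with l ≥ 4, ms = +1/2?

62

Work shell by shell — for each n, count the (l, ml) pairs that satisfy l ≥ 4:
n=5 → 9; n=6 → 20; n=7 → 33.
Orbitals: 9 + 20 + 33 = 62. With ms fixed to +1/2 there is one state per orbital, so 62 states.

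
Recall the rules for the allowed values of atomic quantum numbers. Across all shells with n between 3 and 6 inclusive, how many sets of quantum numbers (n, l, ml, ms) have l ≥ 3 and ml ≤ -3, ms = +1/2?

Count contributing orbitals for each principal shell:
n=4 → 1; n=5 → 3; n=6 → 6.
Orbitals: 1 + 3 + 6 = 10. With ms fixed to +1/2 there is one state per orbital, so 10 states.

10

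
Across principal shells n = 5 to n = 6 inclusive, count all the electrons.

122

Shell n has n² orbitals: 5²=25 + 6²=36 = 61 orbitals.
Two spin states per orbital: 2 × 61 = 122 electrons.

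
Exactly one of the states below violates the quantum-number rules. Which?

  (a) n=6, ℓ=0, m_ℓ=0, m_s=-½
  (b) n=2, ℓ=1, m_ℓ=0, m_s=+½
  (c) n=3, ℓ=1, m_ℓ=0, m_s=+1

(c)

(c) has m_s = +1, but an electron's spin must be ±1/2.
The remaining sets (a), (b) satisfy all four rules.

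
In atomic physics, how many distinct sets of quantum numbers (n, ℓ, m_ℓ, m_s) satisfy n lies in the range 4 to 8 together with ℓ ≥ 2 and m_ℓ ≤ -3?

70

Go shell by shell, enumerating (ℓ, m_ℓ) with ℓ ≥ 2 and m_ℓ ≤ -3:
n=4 → 1; n=5 → 3; n=6 → 6; n=7 → 10; n=8 → 15.
Orbitals: 1 + 3 + 6 + 10 + 15 = 35. Including both spin states (m_s = ±1/2) gives 2 × 35 = 70 states.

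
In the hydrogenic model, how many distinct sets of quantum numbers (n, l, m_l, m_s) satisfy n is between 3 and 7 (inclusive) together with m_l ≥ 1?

110

Treat each shell separately and count matching orbitals:
n=3 → 3; n=4 → 6; n=5 → 10; n=6 → 15; n=7 → 21.
Orbitals: 3 + 6 + 10 + 15 + 21 = 55. Including both spin states (m_s = ±1/2) gives 2 × 55 = 110 states.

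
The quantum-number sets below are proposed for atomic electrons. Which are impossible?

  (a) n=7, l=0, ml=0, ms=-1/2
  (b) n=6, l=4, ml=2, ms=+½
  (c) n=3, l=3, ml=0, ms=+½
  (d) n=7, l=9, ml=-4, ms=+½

(c) and (d)

(c) has l = 3 ≥ n = 3, violating 0 ≤ l ≤ n−1.
(d) has l = 9 ≥ n = 7, violating 0 ≤ l ≤ n−1.
The remaining sets (a), (b) satisfy all four rules.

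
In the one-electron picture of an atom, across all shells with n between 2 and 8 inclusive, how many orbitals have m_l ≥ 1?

84

For each n in the range, tally the orbitals obeying m_l ≥ 1:
n=2 → 1; n=3 → 3; n=4 → 6; n=5 → 10; n=6 → 15; n=7 → 21; n=8 → 28.
Total orbitals: 1 + 3 + 6 + 10 + 15 + 21 + 28 = 84.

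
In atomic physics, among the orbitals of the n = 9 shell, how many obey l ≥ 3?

Go through l = 0, …, 8 (the values permitted for n = 9).
The (l, m_l) pairs meeting l ≥ 3 give: l=3 → 7; l=4 → 9; l=5 → 11; l=6 → 13; l=7 → 15; l=8 → 17.
Total orbitals: 7 + 9 + 11 + 13 + 15 + 17 = 72.

72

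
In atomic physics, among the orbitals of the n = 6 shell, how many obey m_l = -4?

Go through l = 0, …, 5 (the values permitted for n = 6).
The (l, m_l) pairs meeting m_l = -4 give: l=4 → 1; l=5 → 1.
Total orbitals: 1 + 1 = 2.

2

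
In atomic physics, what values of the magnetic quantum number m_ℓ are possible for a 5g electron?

The 5g subshell has ℓ = 4, and m_ℓ takes every integer from −ℓ to +ℓ. With ℓ = 4 that gives the 9 values -4, -3, -2, -1, 0, 1, 2, 3, 4.

-4, -3, -2, -1, 0, 1, 2, 3, 4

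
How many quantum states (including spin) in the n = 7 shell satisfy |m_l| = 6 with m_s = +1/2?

2

Per l-value: l=6 → 2.
Orbitals: 2. With m_s fixed to a single value there is one state per orbital, giving 2 states.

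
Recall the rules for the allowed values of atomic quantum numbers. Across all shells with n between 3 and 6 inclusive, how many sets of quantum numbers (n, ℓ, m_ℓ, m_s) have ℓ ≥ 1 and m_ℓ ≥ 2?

40

Go shell by shell, enumerating (ℓ, m_ℓ) with ℓ ≥ 1 and m_ℓ ≥ 2:
n=3 → 1; n=4 → 3; n=5 → 6; n=6 → 10.
Orbitals: 1 + 3 + 6 + 10 = 20. Including both spin states (m_s = ±1/2) gives 2 × 20 = 40 states.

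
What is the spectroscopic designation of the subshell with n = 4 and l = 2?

4d

l = 2 corresponds to the letter 'd', so the subshell is 4d.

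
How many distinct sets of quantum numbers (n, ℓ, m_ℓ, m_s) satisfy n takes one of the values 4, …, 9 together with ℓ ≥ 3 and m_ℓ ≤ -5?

Treat each shell separately and count matching orbitals:
n=6 → 1; n=7 → 3; n=8 → 6; n=9 → 10.
Orbitals: 1 + 3 + 6 + 10 = 20. Including both spin states (m_s = ±1/2) gives 2 × 20 = 40 states.

40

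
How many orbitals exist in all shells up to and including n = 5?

55

Total orbitals = 1² + 2² + 3² + 4² + 5² = 55.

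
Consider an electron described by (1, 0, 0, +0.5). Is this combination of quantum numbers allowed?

n = 1 is a positive integer. l = 0 satisfies 0 ≤ l ≤ n−1 = 0. m_l = 0 lies in the range −l … +l (here 0). m_s = +1/2 is one of ±1/2.
All four constraints are satisfied.

Yes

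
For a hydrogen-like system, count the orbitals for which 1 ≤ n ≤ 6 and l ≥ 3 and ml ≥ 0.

For each n in the range, tally the orbitals obeying l ≥ 3 and ml ≥ 0:
n=4 → 4; n=5 → 9; n=6 → 15.
Total orbitals: 4 + 9 + 15 = 28.

28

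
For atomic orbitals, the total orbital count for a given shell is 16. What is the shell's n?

n = 4

n² = 16 ⇒ n = 4.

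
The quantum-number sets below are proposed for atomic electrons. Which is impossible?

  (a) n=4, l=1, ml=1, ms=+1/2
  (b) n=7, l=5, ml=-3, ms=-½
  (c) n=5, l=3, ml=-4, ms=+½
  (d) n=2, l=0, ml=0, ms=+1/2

(c)

(c) has |ml| = 4 > l = 3, violating −l ≤ ml ≤ l.
The remaining sets (a), (b), (d) satisfy all four rules.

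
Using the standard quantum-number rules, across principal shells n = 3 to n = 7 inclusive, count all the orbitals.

135

Shell n has n² orbitals: 3²=9 + 4²=16 + 5²=25 + 6²=36 + 7²=49 = 135 orbitals.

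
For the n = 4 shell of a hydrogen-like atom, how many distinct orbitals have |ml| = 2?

Go through l = 0, …, 3 (the values permitted for n = 4).
Contributions: l=2 → 2; l=3 → 2.
Total orbitals: 2 + 2 = 4.

4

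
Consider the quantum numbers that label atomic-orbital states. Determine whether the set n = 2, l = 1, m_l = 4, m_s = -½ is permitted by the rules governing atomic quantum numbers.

The magnetic quantum number must satisfy −l ≤ m_l ≤ l. With l = 1, m_l can only be -1, 0, 1, so m_l = 4 is forbidden.

Not allowed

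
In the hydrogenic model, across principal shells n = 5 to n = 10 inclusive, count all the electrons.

710

Shell n has n² orbitals: 5²=25 + 6²=36 + 7²=49 + 8²=64 + 9²=81 + 10²=100 = 355 orbitals.
Two spin states per orbital: 2 × 355 = 710 electrons.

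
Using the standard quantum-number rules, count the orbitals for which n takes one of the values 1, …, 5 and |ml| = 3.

6

Go shell by shell, enumerating (l, ml) with |ml| = 3:
n=4 → 2; n=5 → 4.
Total orbitals: 2 + 4 = 6.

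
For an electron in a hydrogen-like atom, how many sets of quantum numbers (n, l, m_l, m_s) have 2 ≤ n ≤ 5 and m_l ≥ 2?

20

Count contributing orbitals for each principal shell:
n=3 → 1; n=4 → 3; n=5 → 6.
Orbitals: 1 + 3 + 6 = 10. Including both spin states (m_s = ±1/2) gives 2 × 10 = 20 states.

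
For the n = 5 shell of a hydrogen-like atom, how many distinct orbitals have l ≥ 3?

Orbitals with l ≥ 3, by l: l=3 → 7; l=4 → 9.
Total orbitals: 7 + 9 = 16.

16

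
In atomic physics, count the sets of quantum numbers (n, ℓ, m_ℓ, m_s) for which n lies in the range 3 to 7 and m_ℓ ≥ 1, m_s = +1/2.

Per-shell orbital counts meeting the constraint:
n=3 → 3; n=4 → 6; n=5 → 10; n=6 → 15; n=7 → 21.
Orbitals: 3 + 6 + 10 + 15 + 21 = 55. With m_s fixed to +1/2 there is one state per orbital, so 55 states.

55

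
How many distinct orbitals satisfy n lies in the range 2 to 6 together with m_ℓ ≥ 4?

Go shell by shell, enumerating (ℓ, m_ℓ) with m_ℓ ≥ 4:
n=5 → 1; n=6 → 3.
Total orbitals: 1 + 3 = 4.

4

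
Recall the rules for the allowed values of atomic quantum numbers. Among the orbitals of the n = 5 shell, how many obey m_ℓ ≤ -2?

Go through ℓ = 0, …, 4 (the values permitted for n = 5).
Orbitals with m_ℓ ≤ -2, by ℓ: ℓ=2 → 1; ℓ=3 → 2; ℓ=4 → 3.
Total orbitals: 1 + 2 + 3 = 6.

6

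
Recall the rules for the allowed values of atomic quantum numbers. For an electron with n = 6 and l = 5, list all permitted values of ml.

-5, -4, -3, -2, -1, 0, 1, 2, 3, 4, 5

ml takes every integer from −l to +l. With l = 5 that gives the 11 values -5, -4, -3, -2, -1, 0, 1, 2, 3, 4, 5.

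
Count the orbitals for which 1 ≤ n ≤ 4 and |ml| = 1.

Count contributing orbitals for each principal shell:
n=2 → 2; n=3 → 4; n=4 → 6.
Total orbitals: 2 + 4 + 6 = 12.

12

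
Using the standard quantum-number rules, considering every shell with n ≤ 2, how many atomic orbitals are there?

5

Total orbitals = 1² + 2² = 5.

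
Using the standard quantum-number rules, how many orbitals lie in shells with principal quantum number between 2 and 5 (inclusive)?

54

Shell n has n² orbitals: 2²=4 + 3²=9 + 4²=16 + 5²=25 = 54 orbitals.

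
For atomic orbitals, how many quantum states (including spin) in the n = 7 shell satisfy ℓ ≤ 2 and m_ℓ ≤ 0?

12

For n = 7, ℓ ranges over 0 … 6.
The (ℓ, m_ℓ) pairs meeting ℓ ≤ 2 and m_ℓ ≤ 0 give: ℓ=0 → 1; ℓ=1 → 2; ℓ=2 → 3.
Orbitals: 1 + 2 + 3 = 6. Each orbital carries two spin states, so 6 × 2 = 12 states.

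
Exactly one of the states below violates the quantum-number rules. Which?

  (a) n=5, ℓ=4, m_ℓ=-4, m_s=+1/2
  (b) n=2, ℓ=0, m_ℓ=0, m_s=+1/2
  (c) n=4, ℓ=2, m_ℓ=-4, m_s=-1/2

(c) has |m_ℓ| = 4 > ℓ = 2, violating −ℓ ≤ m_ℓ ≤ ℓ.
The remaining sets (a), (b) satisfy all four rules.

(c)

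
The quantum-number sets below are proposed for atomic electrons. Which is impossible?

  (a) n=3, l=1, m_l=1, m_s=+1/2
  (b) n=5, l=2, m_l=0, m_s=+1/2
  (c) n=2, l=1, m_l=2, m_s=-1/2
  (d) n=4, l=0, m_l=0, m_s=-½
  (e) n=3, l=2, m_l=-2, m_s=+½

(c)

(c) has |m_l| = 2 > l = 1, violating −l ≤ m_l ≤ l.
The remaining sets (a), (b), (d), (e) satisfy all four rules.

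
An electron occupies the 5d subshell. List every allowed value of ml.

The 5d subshell has l = 2, and ml takes every integer from −l to +l. With l = 2 that gives the 5 values -2, -1, 0, 1, 2.

-2, -1, 0, 1, 2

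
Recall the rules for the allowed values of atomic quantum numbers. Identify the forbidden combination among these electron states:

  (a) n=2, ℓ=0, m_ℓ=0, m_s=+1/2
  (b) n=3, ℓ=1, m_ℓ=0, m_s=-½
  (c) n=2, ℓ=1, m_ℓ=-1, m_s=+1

(c)

(c) has m_s = +1, but an electron's spin must be ±1/2.
The remaining sets (a), (b) satisfy all four rules.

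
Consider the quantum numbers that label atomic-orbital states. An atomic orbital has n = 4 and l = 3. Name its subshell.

4f

l = 3 corresponds to the letter 'f', so the subshell is 4f.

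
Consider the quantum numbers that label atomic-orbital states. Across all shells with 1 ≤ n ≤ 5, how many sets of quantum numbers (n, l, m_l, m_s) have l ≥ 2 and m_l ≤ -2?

20

Work shell by shell — for each n, count the (l, m_l) pairs that satisfy l ≥ 2 and m_l ≤ -2:
n=3 → 1; n=4 → 3; n=5 → 6.
Orbitals: 1 + 3 + 6 = 10. Including both spin states (m_s = ±1/2) gives 2 × 10 = 20 states.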